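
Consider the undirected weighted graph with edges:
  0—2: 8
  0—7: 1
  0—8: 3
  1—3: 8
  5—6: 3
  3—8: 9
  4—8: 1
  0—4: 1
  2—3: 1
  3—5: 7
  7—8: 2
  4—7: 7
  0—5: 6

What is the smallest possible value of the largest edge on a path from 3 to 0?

7

Comparing a few candidate routes:
3 → 2 → 0: max(1, 8) = 8
3 → 8 → 4 → 0: max(9, 1, 1) = 9
3 → 5 → 0: max(7, 6) = 7
Best route has worst link 7.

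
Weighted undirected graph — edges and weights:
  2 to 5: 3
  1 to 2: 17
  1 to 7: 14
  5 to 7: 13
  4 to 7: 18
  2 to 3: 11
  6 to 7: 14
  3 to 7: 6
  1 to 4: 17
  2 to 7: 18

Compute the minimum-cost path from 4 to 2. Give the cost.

34

A few of the 4→2 routes:
4→7→5→2: 18 + 13 + 3 = 34
4→7→2: 18 + 18 = 36
4→7→3→2: 18 + 6 + 11 = 35
4→1→2: 17 + 17 = 34
4→1→7→5→2: 17 + 14 + 13 + 3 = 47
Shortest: 34.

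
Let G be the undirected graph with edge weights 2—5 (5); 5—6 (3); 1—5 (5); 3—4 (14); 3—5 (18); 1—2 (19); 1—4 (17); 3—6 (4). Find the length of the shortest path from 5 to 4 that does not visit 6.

Candidate routes:
5 -> 3 -> 4: 18 + 14 = 32
5 -> 1 -> 4: 5 + 17 = 22
5 -> 2 -> 1 -> 4: 5 + 19 + 17 = 41
The minimum is 22.

22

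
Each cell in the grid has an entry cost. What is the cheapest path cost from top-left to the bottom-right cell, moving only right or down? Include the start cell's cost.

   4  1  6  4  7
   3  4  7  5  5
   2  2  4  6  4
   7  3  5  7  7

Cheapest: [0,0]→[0,1]→[1,1]→[2,1]→[2,2]→[2,3]→[2,4]→[3,4]
  4 + 1 + 4 + 2 + 4 + 6 + 4 + 7 = 32
(Top row then right column would cost 38.)

32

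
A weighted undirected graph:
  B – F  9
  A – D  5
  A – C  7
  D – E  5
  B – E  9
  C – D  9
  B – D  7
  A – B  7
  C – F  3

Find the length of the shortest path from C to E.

14

Comparing a few candidate routes:
C-F-B-E: 3 + 9 + 9 = 21
C-D-E: 9 + 5 = 14
C-F-B-D-E: 3 + 9 + 7 + 5 = 24
C-A-B-E: 7 + 7 + 9 = 23
C-A-D-E: 7 + 5 + 5 = 17
Shortest: 14.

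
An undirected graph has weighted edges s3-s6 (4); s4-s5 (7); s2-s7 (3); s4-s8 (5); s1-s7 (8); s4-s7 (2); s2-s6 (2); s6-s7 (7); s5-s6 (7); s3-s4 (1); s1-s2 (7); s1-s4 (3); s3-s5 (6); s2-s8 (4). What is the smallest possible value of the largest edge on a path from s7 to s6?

Some routes from s7 to s6:
s7 - s4 - s8 - s2 - s6: max(2, 5, 4, 2) = 5
s7 - s2 - s6: max(3, 2) = 3
s7 - s4 - s3 - s6: max(2, 1, 4) = 4
Best route has worst link 3.

3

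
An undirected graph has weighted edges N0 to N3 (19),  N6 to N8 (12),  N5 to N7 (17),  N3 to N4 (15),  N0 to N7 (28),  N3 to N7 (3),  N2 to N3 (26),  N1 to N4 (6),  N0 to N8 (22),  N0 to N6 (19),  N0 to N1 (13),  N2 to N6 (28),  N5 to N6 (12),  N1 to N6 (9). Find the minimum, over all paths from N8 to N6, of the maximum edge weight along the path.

12

Some routes from N8 to N6:
N8 → N0 → N1 → N6: max(22, 13, 9) = 22
N8 → N0 → N6: max(22, 19) = 22
N8 → N0 → N3 → N7 → N5 → N6: max(22, 19, 3, 17, 12) = 22
N8 → N0 → N1 → N4 → N3 → N7 → N5 → N6: max(22, 13, 6, 15, 3, 17, 12) = 22
N8 → N6: max(12) = 12
N8 → N0 → N3 → N4 → N1 → N6: max(22, 19, 15, 6, 9) = 22
Best route has worst link 12.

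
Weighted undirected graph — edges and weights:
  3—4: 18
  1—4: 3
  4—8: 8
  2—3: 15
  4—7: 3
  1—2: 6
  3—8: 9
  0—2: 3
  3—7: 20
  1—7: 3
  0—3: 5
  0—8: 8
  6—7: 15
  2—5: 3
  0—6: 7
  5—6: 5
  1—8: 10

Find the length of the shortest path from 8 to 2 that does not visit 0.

16

Some routes from 8 to 2 avoiding 0:
8 -> 4 -> 7 -> 1 -> 2: 8 + 3 + 3 + 6 = 20
8 -> 4 -> 7 -> 6 -> 5 -> 2: 8 + 3 + 15 + 5 + 3 = 34
8 -> 4 -> 1 -> 2: 8 + 3 + 6 = 17
8 -> 3 -> 2: 9 + 15 = 24
8 -> 1 -> 2: 10 + 6 = 16
The minimum is 16.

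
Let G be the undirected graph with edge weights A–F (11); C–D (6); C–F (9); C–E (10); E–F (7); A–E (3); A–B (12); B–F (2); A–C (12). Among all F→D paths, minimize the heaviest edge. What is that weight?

9

A few of the F→D routes:
F→A→E→C→D: max(11, 3, 10, 6) = 11
F→E→A→C→D: max(7, 3, 12, 6) = 12
F→E→C→D: max(7, 10, 6) = 10
F→C→D: max(9, 6) = 9
F→B→A→E→C→D: max(2, 12, 3, 10, 6) = 12
F→B→A→C→D: max(2, 12, 12, 6) = 12
The minimum achievable maximum is 9.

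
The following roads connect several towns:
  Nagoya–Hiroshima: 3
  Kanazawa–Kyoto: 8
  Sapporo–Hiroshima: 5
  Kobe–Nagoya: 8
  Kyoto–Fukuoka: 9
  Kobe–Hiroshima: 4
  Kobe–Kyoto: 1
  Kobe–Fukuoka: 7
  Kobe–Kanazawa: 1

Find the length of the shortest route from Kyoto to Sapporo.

10

A few of the Kyoto→Sapporo routes:
Kyoto - Kobe - Hiroshima - Sapporo: 1 + 4 + 5 = 10
Kyoto - Kanazawa - Kobe - Nagoya - Hiroshima - Sapporo: 8 + 1 + 8 + 3 + 5 = 25
Kyoto - Fukuoka - Kobe - Hiroshima - Sapporo: 9 + 7 + 4 + 5 = 25
Kyoto - Kobe - Nagoya - Hiroshima - Sapporo: 1 + 8 + 3 + 5 = 17
Kyoto - Kanazawa - Kobe - Hiroshima - Sapporo: 8 + 1 + 4 + 5 = 18
The minimum is 10.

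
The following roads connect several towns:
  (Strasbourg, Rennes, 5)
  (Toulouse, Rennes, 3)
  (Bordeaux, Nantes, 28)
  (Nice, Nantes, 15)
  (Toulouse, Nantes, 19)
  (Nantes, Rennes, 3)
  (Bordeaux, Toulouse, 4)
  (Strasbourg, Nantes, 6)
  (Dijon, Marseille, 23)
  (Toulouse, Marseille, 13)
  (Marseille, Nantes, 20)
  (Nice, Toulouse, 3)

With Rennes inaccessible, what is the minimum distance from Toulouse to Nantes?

A few of the Toulouse→Nantes routes:
Toulouse -> Nantes: 19
Toulouse -> Nice -> Nantes: 3 + 15 = 18
Toulouse -> Bordeaux -> Nantes: 4 + 28 = 32
Best route has total 18.

18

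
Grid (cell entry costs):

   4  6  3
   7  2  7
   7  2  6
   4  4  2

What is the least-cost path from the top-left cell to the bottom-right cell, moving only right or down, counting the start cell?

One optimal route is r0c0→r0c1→r1c1→r2c1→r3c1→r3c2.
Its cost is 4 + 6 + 2 + 2 + 4 + 2 = 20.

20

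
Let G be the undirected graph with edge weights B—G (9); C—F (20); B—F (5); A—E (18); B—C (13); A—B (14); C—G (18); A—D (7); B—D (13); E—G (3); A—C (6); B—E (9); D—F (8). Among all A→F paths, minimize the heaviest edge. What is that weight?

8

A few of the A→F routes:
A -> C -> B -> F: max(6, 13, 5) = 13
A -> B -> D -> F: max(14, 13, 8) = 14
A -> B -> F: max(14, 5) = 14
A -> D -> F: max(7, 8) = 8
A -> C -> B -> D -> F: max(6, 13, 13, 8) = 13
A -> D -> B -> F: max(7, 13, 5) = 13
Best route has worst link 8.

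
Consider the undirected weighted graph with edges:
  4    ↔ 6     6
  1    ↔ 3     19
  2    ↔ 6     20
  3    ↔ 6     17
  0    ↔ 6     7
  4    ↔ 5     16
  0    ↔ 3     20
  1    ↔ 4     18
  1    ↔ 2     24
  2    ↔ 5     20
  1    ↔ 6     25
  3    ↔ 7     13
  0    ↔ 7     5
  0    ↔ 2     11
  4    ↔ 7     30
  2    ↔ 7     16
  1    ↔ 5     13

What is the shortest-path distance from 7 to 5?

34

Comparing a few candidate routes:
7 - 0 - 2 - 5: 5 + 11 + 20 = 36
7 - 4 - 5: 30 + 16 = 46
7 - 0 - 6 - 4 - 5: 5 + 7 + 6 + 16 = 34
7 - 2 - 5: 16 + 20 = 36
7 - 0 - 6 - 4 - 1 - 5: 5 + 7 + 6 + 18 + 13 = 49
7 - 3 - 1 - 5: 13 + 19 + 13 = 45
Shortest: 34.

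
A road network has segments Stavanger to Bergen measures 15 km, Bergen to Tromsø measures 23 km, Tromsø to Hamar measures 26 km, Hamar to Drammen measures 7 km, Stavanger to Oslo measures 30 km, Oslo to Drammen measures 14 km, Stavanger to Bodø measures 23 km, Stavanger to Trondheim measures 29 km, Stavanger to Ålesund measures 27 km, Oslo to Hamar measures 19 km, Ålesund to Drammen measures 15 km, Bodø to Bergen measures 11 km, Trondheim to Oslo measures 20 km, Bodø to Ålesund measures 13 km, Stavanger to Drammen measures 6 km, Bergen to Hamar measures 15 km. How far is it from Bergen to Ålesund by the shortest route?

Comparing a few candidate routes:
Bergen→Stavanger→Ålesund: 15 + 27 = 42
Bergen→Bodø→Stavanger→Drammen→Ålesund: 11 + 23 + 6 + 15 = 55
Bergen→Hamar→Drammen→Ålesund: 15 + 7 + 15 = 37
Bergen→Bodø→Ålesund: 11 + 13 = 24
Bergen→Stavanger→Drammen→Ålesund: 15 + 6 + 15 = 36
Bergen→Stavanger→Bodø→Ålesund: 15 + 23 + 13 = 51
The minimum is 24 km.

24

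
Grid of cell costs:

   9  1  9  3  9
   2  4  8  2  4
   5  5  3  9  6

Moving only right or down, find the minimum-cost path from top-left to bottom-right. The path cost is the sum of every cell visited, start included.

Best path: r0c0→r0c1→r0c2→r0c3→r1c3→r1c4→r2c4
Cost: 9 + 1 + 9 + 3 + 2 + 4 + 6 = 34
(Top row then right column would cost 41.)

34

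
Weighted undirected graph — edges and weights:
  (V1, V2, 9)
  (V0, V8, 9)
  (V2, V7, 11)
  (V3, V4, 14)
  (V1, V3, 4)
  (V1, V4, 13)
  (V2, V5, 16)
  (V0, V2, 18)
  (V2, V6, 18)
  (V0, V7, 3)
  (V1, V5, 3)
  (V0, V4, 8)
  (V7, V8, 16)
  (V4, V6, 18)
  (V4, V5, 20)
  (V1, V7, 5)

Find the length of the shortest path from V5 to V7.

8

Comparing a few candidate routes:
V5 -> V2 -> V1 -> V7: 16 + 9 + 5 = 30
V5 -> V4 -> V0 -> V7: 20 + 8 + 3 = 31
V5 -> V1 -> V7: 3 + 5 = 8
V5 -> V2 -> V7: 16 + 11 = 27
V5 -> V1 -> V2 -> V7: 3 + 9 + 11 = 23
V5 -> V1 -> V4 -> V0 -> V7: 3 + 13 + 8 + 3 = 27
The minimum is 8.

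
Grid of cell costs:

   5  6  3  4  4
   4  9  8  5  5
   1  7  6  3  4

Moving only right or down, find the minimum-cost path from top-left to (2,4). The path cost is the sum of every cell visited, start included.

30

Take (0,0) (0,1) (0,2) (0,3) (1,3) (2,3) (2,4) for a total of 5 + 6 + 3 + 4 + 5 + 3 + 4 = 30.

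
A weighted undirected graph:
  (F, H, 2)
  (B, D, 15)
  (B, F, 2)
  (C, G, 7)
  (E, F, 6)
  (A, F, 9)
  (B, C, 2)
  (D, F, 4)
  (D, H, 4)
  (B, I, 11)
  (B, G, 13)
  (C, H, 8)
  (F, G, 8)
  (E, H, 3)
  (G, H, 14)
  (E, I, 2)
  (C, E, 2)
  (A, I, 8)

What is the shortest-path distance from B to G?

Comparing a few candidate routes:
B -> F -> G: 2 + 8 = 10
B -> G: 13
B -> F -> H -> E -> C -> G: 2 + 2 + 3 + 2 + 7 = 16
B -> C -> G: 2 + 7 = 9
Shortest: 9.

9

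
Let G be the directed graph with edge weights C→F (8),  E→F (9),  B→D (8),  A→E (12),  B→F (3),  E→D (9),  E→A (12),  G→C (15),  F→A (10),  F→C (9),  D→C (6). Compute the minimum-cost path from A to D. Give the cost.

Candidate routes:
A -> E -> D: 12 + 9 = 21
The minimum is 21.

21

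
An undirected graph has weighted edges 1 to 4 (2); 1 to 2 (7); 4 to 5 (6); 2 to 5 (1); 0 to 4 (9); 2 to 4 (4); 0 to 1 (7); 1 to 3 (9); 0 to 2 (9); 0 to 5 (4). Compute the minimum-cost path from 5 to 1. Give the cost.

Comparing a few candidate routes:
5 - 2 - 1: 1 + 7 = 8
5 - 2 - 4 - 1: 1 + 4 + 2 = 7
5 - 4 - 1: 6 + 2 = 8
The minimum is 7.

7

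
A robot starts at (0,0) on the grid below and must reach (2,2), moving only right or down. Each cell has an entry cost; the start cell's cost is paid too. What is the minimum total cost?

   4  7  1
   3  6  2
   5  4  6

Path [0,0] → [0,1] → [0,2] → [1,2] → [2,2]: 4 + 7 + 1 + 2 + 6 = 20.

20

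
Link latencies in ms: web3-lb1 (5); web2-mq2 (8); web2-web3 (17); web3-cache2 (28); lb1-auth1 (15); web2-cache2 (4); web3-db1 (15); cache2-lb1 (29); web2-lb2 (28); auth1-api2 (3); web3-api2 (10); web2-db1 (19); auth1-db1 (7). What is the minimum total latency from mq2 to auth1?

34

Some routes from mq2 to auth1:
mq2 - web2 - web3 - lb1 - auth1: 8 + 17 + 5 + 15 = 45
mq2 - web2 - cache2 - web3 - api2 - auth1: 8 + 4 + 28 + 10 + 3 = 53
mq2 - web2 - db1 - auth1: 8 + 19 + 7 = 34
mq2 - web2 - web3 - db1 - auth1: 8 + 17 + 15 + 7 = 47
mq2 - web2 - web3 - api2 - auth1: 8 + 17 + 10 + 3 = 38
mq2 - web2 - db1 - web3 - api2 - auth1: 8 + 19 + 15 + 10 + 3 = 55
Shortest: 34 ms.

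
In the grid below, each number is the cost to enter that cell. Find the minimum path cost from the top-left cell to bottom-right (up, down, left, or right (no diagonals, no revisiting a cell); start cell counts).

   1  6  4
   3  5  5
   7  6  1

Best path: (0,0) -> (1,0) -> (1,1) -> (1,2) -> (2,2)
Cost: 1 + 3 + 5 + 5 + 1 = 15

15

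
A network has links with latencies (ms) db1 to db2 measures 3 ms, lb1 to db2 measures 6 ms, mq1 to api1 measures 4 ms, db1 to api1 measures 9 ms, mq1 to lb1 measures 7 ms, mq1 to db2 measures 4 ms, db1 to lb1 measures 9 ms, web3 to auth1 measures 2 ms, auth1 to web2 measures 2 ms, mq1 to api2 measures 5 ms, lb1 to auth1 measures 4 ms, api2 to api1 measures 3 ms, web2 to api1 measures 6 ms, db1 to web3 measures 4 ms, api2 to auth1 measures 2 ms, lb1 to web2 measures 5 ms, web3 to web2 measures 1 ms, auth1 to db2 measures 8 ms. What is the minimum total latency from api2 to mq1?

5

A few of the api2→mq1 routes:
api2 -> api1 -> mq1: 3 + 4 = 7
api2 -> mq1: 5
api2 -> auth1 -> lb1 -> mq1: 2 + 4 + 7 = 13
Best route has total 5 ms.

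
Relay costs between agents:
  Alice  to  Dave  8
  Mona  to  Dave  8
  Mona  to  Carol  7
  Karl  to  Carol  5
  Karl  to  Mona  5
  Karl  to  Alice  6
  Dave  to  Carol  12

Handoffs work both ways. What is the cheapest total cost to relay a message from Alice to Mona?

Comparing a few candidate routes:
Alice-Dave-Carol-Mona: 8 + 12 + 7 = 27
Alice-Karl-Mona: 6 + 5 = 11
Alice-Karl-Carol-Mona: 6 + 5 + 7 = 18
Alice-Dave-Mona: 8 + 8 = 16
Shortest: 11.

11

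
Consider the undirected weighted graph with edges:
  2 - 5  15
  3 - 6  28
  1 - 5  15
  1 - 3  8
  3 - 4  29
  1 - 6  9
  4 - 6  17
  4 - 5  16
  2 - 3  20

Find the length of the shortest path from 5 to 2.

Checking several routes:
5-1-3-2: 15 + 8 + 20 = 43
5-2: 15
5-4-3-2: 16 + 29 + 20 = 65
Best route has total 15.

15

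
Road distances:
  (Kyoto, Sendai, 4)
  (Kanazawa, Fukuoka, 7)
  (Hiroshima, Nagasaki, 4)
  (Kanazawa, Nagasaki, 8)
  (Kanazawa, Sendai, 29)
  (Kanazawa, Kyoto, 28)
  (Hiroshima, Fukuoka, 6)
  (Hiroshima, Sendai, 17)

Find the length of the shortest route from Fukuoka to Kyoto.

A few of the Fukuoka→Kyoto routes:
Fukuoka→Hiroshima→Sendai→Kyoto: 6 + 17 + 4 = 27
Fukuoka→Kanazawa→Nagasaki→Hiroshima→Sendai→Kyoto: 7 + 8 + 4 + 17 + 4 = 40
Fukuoka→Hiroshima→Nagasaki→Kanazawa→Sendai→Kyoto: 6 + 4 + 8 + 29 + 4 = 51
Fukuoka→Kanazawa→Kyoto: 7 + 28 = 35
Fukuoka→Kanazawa→Sendai→Kyoto: 7 + 29 + 4 = 40
Fukuoka→Hiroshima→Nagasaki→Kanazawa→Kyoto: 6 + 4 + 8 + 28 = 46
Best route has total 27.

27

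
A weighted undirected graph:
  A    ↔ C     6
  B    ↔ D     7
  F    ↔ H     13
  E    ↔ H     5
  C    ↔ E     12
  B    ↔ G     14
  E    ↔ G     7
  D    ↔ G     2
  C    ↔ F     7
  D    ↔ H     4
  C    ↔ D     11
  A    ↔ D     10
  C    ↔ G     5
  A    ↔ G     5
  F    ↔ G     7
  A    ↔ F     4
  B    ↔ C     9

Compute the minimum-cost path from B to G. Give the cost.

9

Comparing a few candidate routes:
B - C - A - G: 9 + 6 + 5 = 20
B - G: 14
B - C - G: 9 + 5 = 14
B - D - G: 7 + 2 = 9
The minimum is 9.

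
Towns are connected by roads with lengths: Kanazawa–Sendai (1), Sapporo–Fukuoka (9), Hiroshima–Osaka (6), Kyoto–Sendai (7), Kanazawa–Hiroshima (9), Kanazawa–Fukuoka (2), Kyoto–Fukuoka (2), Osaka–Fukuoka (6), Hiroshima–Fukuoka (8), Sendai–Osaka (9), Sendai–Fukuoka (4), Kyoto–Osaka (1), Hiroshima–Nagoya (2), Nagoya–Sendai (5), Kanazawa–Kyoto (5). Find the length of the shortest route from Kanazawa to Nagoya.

6

A few of the Kanazawa→Nagoya routes:
Kanazawa -> Sendai -> Nagoya: 1 + 5 = 6
Kanazawa -> Fukuoka -> Kyoto -> Osaka -> Hiroshima -> Nagoya: 2 + 2 + 1 + 6 + 2 = 13
Kanazawa -> Hiroshima -> Nagoya: 9 + 2 = 11
Kanazawa -> Kyoto -> Osaka -> Hiroshima -> Nagoya: 5 + 1 + 6 + 2 = 14
Kanazawa -> Fukuoka -> Sendai -> Nagoya: 2 + 4 + 5 = 11
Kanazawa -> Fukuoka -> Hiroshima -> Nagoya: 2 + 8 + 2 = 12
Best route has total 6.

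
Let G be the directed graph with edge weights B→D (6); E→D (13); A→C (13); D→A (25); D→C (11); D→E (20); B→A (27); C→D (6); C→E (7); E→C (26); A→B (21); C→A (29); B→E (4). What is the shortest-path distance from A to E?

Candidate routes:
A - C - E: 13 + 7 = 20
A - B - D - E: 21 + 6 + 20 = 47
A - B - E: 21 + 4 = 25
A - C - D - E: 13 + 6 + 20 = 39
A - B - D - C - E: 21 + 6 + 11 + 7 = 45
Best route has total 20.

20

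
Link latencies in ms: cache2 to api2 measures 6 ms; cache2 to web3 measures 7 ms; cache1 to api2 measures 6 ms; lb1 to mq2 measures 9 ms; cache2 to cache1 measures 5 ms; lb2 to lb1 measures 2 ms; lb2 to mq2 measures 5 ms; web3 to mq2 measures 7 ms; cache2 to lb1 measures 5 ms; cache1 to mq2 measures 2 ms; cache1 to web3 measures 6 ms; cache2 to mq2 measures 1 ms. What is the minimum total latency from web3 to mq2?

Comparing a few candidate routes:
web3→cache2→cache1→mq2: 7 + 5 + 2 = 14
web3→cache1→cache2→mq2: 6 + 5 + 1 = 12
web3→cache2→mq2: 7 + 1 = 8
web3→mq2: 7
web3→cache1→api2→cache2→mq2: 6 + 6 + 6 + 1 = 19
web3→cache1→mq2: 6 + 2 = 8
The minimum is 7 ms.

7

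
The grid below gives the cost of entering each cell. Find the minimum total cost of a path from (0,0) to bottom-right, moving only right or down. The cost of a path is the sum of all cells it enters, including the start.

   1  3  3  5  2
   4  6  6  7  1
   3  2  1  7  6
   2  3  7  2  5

Take (0,0) -> (1,0) -> (2,0) -> (2,1) -> (2,2) -> (2,3) -> (3,3) -> (3,4) for a total of 1 + 4 + 3 + 2 + 1 + 7 + 2 + 5 = 25.
For comparison, the top-then-right route costs 26.

25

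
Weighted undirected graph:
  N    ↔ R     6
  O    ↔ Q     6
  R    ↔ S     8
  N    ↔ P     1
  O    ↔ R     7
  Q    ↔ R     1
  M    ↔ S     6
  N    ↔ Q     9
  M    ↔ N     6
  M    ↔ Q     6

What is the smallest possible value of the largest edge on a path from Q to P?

6

A few of the Q→P routes:
Q - M - N - P: max(6, 6, 1) = 6
Q - R - N - P: max(1, 6, 1) = 6
Q - O - R - S - M - N - P: max(6, 7, 8, 6, 6, 1) = 8
Q - O - R - N - P: max(6, 7, 6, 1) = 7
Smallest bottleneck: 6.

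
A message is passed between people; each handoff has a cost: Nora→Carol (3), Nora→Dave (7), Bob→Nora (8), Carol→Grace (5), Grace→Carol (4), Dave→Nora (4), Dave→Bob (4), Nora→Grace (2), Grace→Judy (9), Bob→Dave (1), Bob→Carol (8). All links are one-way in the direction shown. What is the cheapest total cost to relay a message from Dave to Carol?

7

Comparing a few candidate routes:
Dave -> Bob -> Nora -> Carol: 4 + 8 + 3 = 15
Dave -> Nora -> Carol: 4 + 3 = 7
Dave -> Bob -> Carol: 4 + 8 = 12
Dave -> Nora -> Grace -> Carol: 4 + 2 + 4 = 10
The minimum is 7.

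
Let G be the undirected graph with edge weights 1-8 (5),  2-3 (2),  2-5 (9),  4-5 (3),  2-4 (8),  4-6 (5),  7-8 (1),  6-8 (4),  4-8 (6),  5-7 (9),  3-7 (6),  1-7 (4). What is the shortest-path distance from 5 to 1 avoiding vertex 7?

14

Routes from 5 to 1 avoiding 7:
5 - 4 - 6 - 8 - 1: 3 + 5 + 4 + 5 = 17
5 - 4 - 8 - 1: 3 + 6 + 5 = 14
5 - 2 - 4 - 6 - 8 - 1: 9 + 8 + 5 + 4 + 5 = 31
5 - 2 - 4 - 8 - 1: 9 + 8 + 6 + 5 = 28
Shortest: 14.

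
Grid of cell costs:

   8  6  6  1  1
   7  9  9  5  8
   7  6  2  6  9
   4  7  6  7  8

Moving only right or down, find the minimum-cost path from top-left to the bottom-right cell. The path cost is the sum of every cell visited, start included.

47

One optimal route is [0,0] [0,1] [0,2] [0,3] [0,4] [1,4] [2,4] [3,4].
Its cost is 8 + 6 + 6 + 1 + 1 + 8 + 9 + 8 = 47.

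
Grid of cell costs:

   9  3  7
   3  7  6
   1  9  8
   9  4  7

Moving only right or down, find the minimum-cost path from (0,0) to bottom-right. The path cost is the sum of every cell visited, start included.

33

Take r0c0 r1c0 r2c0 r2c1 r3c1 r3c2 for a total of 9 + 3 + 1 + 9 + 4 + 7 = 33.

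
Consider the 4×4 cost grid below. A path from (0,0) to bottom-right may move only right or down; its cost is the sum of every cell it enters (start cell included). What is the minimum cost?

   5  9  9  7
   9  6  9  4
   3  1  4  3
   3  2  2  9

Cheapest: r0c0 r1c0 r2c0 r2c1 r3c1 r3c2 r3c3
  5 + 9 + 3 + 1 + 2 + 2 + 9 = 31

31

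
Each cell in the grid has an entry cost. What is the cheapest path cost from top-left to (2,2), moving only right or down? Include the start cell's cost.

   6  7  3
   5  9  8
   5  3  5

Cheapest: r0c0 -> r1c0 -> r2c0 -> r2c1 -> r2c2
  6 + 5 + 5 + 3 + 5 = 24
For comparison, the top-then-right route costs 29.

24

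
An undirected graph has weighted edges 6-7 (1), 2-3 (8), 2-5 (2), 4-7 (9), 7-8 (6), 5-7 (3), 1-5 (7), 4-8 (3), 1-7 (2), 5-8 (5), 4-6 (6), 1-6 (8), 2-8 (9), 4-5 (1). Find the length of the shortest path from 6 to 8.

7

A few of the 6→8 routes:
6-4-8: 6 + 3 = 9
6-7-8: 1 + 6 = 7
6-7-5-4-8: 1 + 3 + 1 + 3 = 8
Shortest: 7.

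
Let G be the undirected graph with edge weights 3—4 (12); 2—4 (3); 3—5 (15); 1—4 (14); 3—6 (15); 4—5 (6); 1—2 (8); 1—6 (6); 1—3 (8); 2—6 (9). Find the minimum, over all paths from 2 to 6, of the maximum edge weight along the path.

8

Checking several routes:
2 -> 1 -> 6: max(8, 6) = 8
2 -> 1 -> 3 -> 6: max(8, 8, 15) = 15
2 -> 6: max(9) = 9
2 -> 1 -> 4 -> 3 -> 6: max(8, 14, 12, 15) = 15
2 -> 4 -> 3 -> 1 -> 6: max(3, 12, 8, 6) = 12
2 -> 4 -> 1 -> 6: max(3, 14, 6) = 14
The minimum achievable maximum is 8.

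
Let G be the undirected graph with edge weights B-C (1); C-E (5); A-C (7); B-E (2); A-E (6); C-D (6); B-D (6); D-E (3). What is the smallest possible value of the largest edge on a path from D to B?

3

Comparing a few candidate routes:
D -> E -> C -> B: max(3, 5, 1) = 5
D -> E -> B: max(3, 2) = 3
D -> C -> B: max(6, 1) = 6
Best route has worst link 3.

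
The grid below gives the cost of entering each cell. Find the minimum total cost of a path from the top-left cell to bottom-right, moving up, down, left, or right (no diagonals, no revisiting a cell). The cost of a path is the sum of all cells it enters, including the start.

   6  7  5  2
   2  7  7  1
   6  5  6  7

28

One optimal route is r0c0 r0c1 r0c2 r0c3 r1c3 r2c3.
Its cost is 6 + 7 + 5 + 2 + 1 + 7 = 28.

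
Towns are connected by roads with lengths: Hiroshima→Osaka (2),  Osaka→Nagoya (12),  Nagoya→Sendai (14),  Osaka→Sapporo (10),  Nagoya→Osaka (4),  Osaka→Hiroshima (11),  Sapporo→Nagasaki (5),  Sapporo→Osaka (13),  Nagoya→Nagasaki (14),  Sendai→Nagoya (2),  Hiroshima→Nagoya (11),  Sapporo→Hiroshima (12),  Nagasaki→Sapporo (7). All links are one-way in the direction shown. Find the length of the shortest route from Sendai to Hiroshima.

17

A few of the Sendai→Hiroshima routes:
Sendai→Nagoya→Osaka→Sapporo→Hiroshima: 2 + 4 + 10 + 12 = 28
Sendai→Nagoya→Nagasaki→Sapporo→Hiroshima: 2 + 14 + 7 + 12 = 35
Sendai→Nagoya→Osaka→Hiroshima: 2 + 4 + 11 = 17
Shortest: 17.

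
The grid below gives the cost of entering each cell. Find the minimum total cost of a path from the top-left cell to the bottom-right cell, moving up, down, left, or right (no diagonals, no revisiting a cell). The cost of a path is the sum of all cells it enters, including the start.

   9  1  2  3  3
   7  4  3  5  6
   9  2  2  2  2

21

Path [0,0] → [0,1] → [0,2] → [1,2] → [2,2] → [2,3] → [2,4]: 9 + 1 + 2 + 3 + 2 + 2 + 2 = 21.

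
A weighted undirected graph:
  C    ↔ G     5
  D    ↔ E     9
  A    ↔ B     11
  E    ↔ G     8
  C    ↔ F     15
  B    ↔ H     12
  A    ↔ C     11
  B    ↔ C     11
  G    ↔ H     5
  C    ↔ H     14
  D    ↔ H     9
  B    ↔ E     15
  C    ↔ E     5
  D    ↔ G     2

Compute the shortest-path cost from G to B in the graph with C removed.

Comparing a few candidate routes:
G → E → D → H → B: 8 + 9 + 9 + 12 = 38
G → H → B: 5 + 12 = 17
G → D → H → B: 2 + 9 + 12 = 23
G → D → E → B: 2 + 9 + 15 = 26
G → E → B: 8 + 15 = 23
Best route has total 17.

17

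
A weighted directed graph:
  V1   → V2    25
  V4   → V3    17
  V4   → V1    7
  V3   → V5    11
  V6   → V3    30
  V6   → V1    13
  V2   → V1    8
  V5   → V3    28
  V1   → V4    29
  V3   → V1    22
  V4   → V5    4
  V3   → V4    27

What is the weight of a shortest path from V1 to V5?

33

Routes from V1 to V5:
V1 -> V4 -> V5: 29 + 4 = 33
V1 -> V4 -> V3 -> V5: 29 + 17 + 11 = 57
Shortest: 33.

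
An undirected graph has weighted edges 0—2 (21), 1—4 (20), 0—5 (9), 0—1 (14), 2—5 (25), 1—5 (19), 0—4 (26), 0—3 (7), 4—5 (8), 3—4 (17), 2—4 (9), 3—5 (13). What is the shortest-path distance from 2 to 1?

Some routes from 2 to 1:
2 -> 0 -> 1: 21 + 14 = 35
2 -> 4 -> 1: 9 + 20 = 29
2 -> 4 -> 5 -> 1: 9 + 8 + 19 = 36
Best route has total 29.

29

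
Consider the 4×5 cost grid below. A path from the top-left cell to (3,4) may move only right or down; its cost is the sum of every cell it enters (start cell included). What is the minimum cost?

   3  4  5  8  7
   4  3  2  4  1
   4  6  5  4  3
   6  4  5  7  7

Path (0,0) -> (0,1) -> (1,1) -> (1,2) -> (1,3) -> (1,4) -> (2,4) -> (3,4): 3 + 4 + 3 + 2 + 4 + 1 + 3 + 7 = 27.

27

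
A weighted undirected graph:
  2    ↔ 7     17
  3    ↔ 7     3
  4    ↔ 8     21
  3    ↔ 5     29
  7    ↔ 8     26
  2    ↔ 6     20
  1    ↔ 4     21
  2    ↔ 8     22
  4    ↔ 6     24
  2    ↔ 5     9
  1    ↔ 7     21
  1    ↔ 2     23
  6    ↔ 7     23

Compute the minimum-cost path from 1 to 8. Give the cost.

Some routes from 1 to 8:
1→7→8: 21 + 26 = 47
1→4→8: 21 + 21 = 42
1→2→8: 23 + 22 = 45
The minimum is 42.

42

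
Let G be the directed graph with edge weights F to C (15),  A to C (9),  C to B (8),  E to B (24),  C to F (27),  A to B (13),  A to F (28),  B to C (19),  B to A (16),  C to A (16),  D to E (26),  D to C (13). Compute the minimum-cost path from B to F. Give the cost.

44

Routes from B to F:
B → A → F: 16 + 28 = 44
B → C → F: 19 + 27 = 46
B → C → A → F: 19 + 16 + 28 = 63
B → A → C → F: 16 + 9 + 27 = 52
Shortest: 44.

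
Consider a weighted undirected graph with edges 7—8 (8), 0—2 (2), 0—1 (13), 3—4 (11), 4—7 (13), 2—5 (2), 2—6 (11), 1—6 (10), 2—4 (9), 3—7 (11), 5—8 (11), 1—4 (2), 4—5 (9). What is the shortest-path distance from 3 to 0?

22

Comparing a few candidate routes:
3 - 4 - 2 - 0: 11 + 9 + 2 = 22
3 - 4 - 5 - 2 - 0: 11 + 9 + 2 + 2 = 24
3 - 4 - 1 - 0: 11 + 2 + 13 = 26
Best route has total 22.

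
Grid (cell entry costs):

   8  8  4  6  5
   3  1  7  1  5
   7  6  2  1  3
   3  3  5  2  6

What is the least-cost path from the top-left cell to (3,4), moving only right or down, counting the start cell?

29

Path [0,0]→[1,0]→[1,1]→[1,2]→[1,3]→[2,3]→[3,3]→[3,4]: 8 + 3 + 1 + 7 + 1 + 1 + 2 + 6 = 29.
(Top row then right column would cost 45.)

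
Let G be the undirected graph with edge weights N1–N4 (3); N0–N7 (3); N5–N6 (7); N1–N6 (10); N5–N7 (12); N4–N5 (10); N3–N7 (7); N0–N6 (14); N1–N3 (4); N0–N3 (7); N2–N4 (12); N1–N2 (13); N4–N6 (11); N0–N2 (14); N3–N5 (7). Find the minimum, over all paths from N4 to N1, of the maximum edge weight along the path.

3

Comparing a few candidate routes:
N4-N5-N6-N1: max(10, 7, 10) = 10
N4-N6-N5-N3-N1: max(11, 7, 7, 4) = 11
N4-N5-N3-N1: max(10, 7, 4) = 10
N4-N1: max(3) = 3
N4-N6-N1: max(11, 10) = 11
Smallest bottleneck: 3.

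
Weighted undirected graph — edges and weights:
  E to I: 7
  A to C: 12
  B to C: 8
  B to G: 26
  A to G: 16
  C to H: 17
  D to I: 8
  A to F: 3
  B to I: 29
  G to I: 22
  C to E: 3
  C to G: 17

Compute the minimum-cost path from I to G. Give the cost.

22

Some routes from I to G:
I → E → C → G: 7 + 3 + 17 = 27
I → E → C → A → G: 7 + 3 + 12 + 16 = 38
I → G: 22
The minimum is 22.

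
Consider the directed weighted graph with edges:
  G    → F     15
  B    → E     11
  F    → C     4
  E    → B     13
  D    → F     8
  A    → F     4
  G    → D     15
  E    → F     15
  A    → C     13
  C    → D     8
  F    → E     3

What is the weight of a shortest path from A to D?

Paths from A to D:
A → C → D: 13 + 8 = 21
A → F → C → D: 4 + 4 + 8 = 16
Shortest: 16.

16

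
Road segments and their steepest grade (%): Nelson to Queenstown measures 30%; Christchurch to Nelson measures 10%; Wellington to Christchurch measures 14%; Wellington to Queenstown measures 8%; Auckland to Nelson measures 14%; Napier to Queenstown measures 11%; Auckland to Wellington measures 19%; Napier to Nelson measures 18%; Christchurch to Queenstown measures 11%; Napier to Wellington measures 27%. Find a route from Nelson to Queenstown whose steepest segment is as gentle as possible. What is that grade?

11

A few of the Nelson→Queenstown routes:
Nelson-Auckland-Wellington-Queenstown: max(14, 19, 8) = 19
Nelson-Napier-Queenstown: max(18, 11) = 18
Nelson-Auckland-Wellington-Christchurch-Queenstown: max(14, 19, 14, 11) = 19
Nelson-Christchurch-Queenstown: max(10, 11) = 11
Nelson-Christchurch-Wellington-Queenstown: max(10, 14, 8) = 14
Best route has worst link 11%.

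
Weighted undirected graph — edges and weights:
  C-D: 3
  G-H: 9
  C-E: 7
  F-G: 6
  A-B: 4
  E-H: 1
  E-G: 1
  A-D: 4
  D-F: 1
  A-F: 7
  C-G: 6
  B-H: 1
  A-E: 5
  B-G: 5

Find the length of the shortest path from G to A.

6

A few of the G→A routes:
G - B - H - E - A: 5 + 1 + 1 + 5 = 12
G - E - H - B - A: 1 + 1 + 1 + 4 = 7
G - F - D - A: 6 + 1 + 4 = 11
G - E - A: 1 + 5 = 6
G - B - A: 5 + 4 = 9
The minimum is 6.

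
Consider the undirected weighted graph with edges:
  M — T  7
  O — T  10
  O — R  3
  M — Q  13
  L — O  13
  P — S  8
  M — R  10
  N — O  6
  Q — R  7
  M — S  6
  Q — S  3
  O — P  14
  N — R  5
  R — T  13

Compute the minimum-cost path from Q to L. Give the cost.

23

Some routes from Q to L:
Q → S → P → O → L: 3 + 8 + 14 + 13 = 38
Q → R → O → L: 7 + 3 + 13 = 23
Q → S → M → R → O → L: 3 + 6 + 10 + 3 + 13 = 35
Q → R → N → O → L: 7 + 5 + 6 + 13 = 31
Best route has total 23.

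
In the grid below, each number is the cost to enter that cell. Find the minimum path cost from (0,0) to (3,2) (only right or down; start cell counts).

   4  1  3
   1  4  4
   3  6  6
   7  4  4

22

One optimal route is r0c0 r0c1 r0c2 r1c2 r2c2 r3c2.
Its cost is 4 + 1 + 3 + 4 + 6 + 4 = 22.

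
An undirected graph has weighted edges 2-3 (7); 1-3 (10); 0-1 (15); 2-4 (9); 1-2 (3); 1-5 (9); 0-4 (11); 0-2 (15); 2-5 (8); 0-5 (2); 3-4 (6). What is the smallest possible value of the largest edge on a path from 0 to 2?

8

Some routes from 0 to 2:
0 → 5 → 2: max(2, 8) = 8
0 → 5 → 1 → 2: max(2, 9, 3) = 9
0 → 5 → 1 → 3 → 2: max(2, 9, 10, 7) = 10
0 → 5 → 1 → 3 → 4 → 2: max(2, 9, 10, 6, 9) = 10
Best route has worst link 8.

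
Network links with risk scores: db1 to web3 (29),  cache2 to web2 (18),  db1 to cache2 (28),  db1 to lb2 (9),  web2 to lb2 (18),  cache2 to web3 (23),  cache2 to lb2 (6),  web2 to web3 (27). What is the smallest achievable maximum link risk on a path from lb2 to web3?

Some routes from lb2 to web3:
lb2→cache2→web3: max(6, 23) = 23
lb2→web2→cache2→web3: max(18, 18, 23) = 23
lb2→cache2→web2→web3: max(6, 18, 27) = 27
lb2→web2→web3: max(18, 27) = 27
Best route has worst link 23.

23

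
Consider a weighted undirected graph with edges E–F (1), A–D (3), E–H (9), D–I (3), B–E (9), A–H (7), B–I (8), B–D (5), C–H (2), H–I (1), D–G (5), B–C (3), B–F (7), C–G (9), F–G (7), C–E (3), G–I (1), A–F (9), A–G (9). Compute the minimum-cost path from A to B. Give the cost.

8

Checking several routes:
A→D→I→H→C→B: 3 + 3 + 1 + 2 + 3 = 12
A→D→B: 3 + 5 = 8
A→D→I→B: 3 + 3 + 8 = 14
A→H→C→B: 7 + 2 + 3 = 12
A→D→G→I→H→C→B: 3 + 5 + 1 + 1 + 2 + 3 = 15
Shortest: 8.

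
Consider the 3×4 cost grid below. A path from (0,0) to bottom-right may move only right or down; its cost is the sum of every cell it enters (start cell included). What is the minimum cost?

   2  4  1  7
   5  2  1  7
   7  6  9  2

Best path: r0c0 → r0c1 → r0c2 → r1c2 → r1c3 → r2c3
Cost: 2 + 4 + 1 + 1 + 7 + 2 = 17
(Top row then right column would cost 23.)

17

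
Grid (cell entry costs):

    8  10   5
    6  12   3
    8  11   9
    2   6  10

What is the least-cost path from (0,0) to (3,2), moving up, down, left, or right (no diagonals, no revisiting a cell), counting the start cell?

40

Take (0,0)→(1,0)→(2,0)→(3,0)→(3,1)→(3,2) for a total of 8 + 6 + 8 + 2 + 6 + 10 = 40.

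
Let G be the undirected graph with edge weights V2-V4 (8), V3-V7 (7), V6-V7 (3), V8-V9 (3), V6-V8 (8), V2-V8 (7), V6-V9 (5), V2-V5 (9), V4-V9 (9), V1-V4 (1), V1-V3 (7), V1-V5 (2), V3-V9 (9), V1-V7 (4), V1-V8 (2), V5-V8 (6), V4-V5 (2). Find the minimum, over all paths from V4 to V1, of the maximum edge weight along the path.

1

Some routes from V4 to V1:
V4-V5-V8-V9-V6-V7-V3-V1: max(2, 6, 3, 5, 3, 7, 7) = 7
V4-V5-V1: max(2, 2) = 2
V4-V5-V8-V6-V7-V3-V1: max(2, 6, 8, 3, 7, 7) = 8
V4-V1: max(1) = 1
V4-V5-V8-V9-V6-V7-V1: max(2, 6, 3, 5, 3, 4) = 6
V4-V5-V8-V1: max(2, 6, 2) = 6
Smallest bottleneck: 1.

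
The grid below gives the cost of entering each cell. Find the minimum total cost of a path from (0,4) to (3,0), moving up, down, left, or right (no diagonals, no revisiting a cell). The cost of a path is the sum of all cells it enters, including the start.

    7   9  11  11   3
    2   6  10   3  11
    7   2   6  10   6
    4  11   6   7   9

46

Cheapest: [0,4] → [0,3] → [1,3] → [1,2] → [1,1] → [1,0] → [2,0] → [3,0]
  3 + 11 + 3 + 10 + 6 + 2 + 7 + 4 = 46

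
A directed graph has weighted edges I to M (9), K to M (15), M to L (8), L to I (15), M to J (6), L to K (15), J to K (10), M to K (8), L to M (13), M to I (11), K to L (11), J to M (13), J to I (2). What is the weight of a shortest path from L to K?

15

Candidate routes:
L → I → M → J → K: 15 + 9 + 6 + 10 = 40
L → M → J → K: 13 + 6 + 10 = 29
L → M → K: 13 + 8 = 21
L → I → M → K: 15 + 9 + 8 = 32
L → K: 15
Shortest: 15.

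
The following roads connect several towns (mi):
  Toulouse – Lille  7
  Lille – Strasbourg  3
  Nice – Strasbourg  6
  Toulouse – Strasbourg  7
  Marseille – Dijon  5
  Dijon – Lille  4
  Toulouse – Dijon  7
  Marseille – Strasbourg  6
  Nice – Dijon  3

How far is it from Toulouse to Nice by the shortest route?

10

Checking several routes:
Toulouse-Strasbourg-Nice: 7 + 6 = 13
Toulouse-Lille-Dijon-Nice: 7 + 4 + 3 = 14
Toulouse-Lille-Strasbourg-Nice: 7 + 3 + 6 = 16
Toulouse-Dijon-Nice: 7 + 3 = 10
Shortest: 10 mi.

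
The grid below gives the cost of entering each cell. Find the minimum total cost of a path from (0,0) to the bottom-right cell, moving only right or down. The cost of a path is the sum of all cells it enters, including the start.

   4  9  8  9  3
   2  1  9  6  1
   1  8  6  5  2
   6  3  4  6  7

Best path: (0,0) -> (1,0) -> (1,1) -> (1,2) -> (1,3) -> (1,4) -> (2,4) -> (3,4)
Cost: 4 + 2 + 1 + 9 + 6 + 1 + 2 + 7 = 32

32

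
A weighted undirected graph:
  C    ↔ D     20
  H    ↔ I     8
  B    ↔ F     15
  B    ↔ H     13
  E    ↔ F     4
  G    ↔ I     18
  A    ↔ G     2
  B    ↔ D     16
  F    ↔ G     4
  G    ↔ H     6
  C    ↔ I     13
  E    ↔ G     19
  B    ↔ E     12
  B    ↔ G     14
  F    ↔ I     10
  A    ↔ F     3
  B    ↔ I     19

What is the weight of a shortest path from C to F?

Checking several routes:
C -> I -> G -> F: 13 + 18 + 4 = 35
C -> I -> H -> G -> A -> F: 13 + 8 + 6 + 2 + 3 = 32
C -> I -> H -> G -> F: 13 + 8 + 6 + 4 = 31
C -> I -> F: 13 + 10 = 23
The minimum is 23.

23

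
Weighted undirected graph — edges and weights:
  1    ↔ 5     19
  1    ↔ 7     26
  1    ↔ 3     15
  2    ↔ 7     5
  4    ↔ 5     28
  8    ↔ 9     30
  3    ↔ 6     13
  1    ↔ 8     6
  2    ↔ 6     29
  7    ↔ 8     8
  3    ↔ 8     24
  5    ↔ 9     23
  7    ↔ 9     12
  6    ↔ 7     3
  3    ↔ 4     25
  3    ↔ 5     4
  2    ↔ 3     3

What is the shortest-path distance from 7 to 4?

Some routes from 7 to 4:
7 - 6 - 3 - 4: 3 + 13 + 25 = 41
7 - 2 - 3 - 5 - 4: 5 + 3 + 4 + 28 = 40
7 - 2 - 3 - 4: 5 + 3 + 25 = 33
The minimum is 33.

33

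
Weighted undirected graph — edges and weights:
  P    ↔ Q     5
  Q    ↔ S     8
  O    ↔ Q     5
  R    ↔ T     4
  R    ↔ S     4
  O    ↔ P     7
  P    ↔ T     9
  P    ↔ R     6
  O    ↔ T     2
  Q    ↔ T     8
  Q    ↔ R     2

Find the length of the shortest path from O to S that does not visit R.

13

Comparing a few candidate routes:
O -> T -> P -> Q -> S: 2 + 9 + 5 + 8 = 24
O -> P -> Q -> S: 7 + 5 + 8 = 20
O -> Q -> S: 5 + 8 = 13
O -> T -> Q -> S: 2 + 8 + 8 = 18
The minimum is 13.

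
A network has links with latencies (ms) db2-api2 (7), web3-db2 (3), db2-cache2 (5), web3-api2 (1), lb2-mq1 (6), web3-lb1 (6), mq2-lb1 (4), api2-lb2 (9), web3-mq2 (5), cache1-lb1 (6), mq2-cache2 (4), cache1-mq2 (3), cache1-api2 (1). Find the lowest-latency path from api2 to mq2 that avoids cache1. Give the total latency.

Some routes from api2 to mq2 avoiding cache1:
api2→db2→web3→mq2: 7 + 3 + 5 = 15
api2→db2→cache2→mq2: 7 + 5 + 4 = 16
api2→web3→db2→cache2→mq2: 1 + 3 + 5 + 4 = 13
api2→web3→lb1→mq2: 1 + 6 + 4 = 11
api2→web3→mq2: 1 + 5 = 6
The minimum is 6 ms.

6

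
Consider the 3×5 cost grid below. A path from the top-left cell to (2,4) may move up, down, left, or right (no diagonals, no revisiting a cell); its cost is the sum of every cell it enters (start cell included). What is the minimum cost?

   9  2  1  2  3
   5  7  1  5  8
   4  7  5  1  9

28

One optimal route is (0,0) → (0,1) → (0,2) → (1,2) → (1,3) → (2,3) → (2,4).
Its cost is 9 + 2 + 1 + 1 + 5 + 1 + 9 = 28.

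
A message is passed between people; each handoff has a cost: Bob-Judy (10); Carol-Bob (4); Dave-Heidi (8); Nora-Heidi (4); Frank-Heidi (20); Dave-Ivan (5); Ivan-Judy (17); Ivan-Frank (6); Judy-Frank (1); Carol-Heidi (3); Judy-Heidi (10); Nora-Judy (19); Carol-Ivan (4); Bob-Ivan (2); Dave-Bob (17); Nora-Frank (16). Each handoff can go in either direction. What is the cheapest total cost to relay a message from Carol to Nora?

7

A few of the Carol→Nora routes:
Carol -> Heidi -> Nora: 3 + 4 = 7
Carol -> Ivan -> Dave -> Heidi -> Nora: 4 + 5 + 8 + 4 = 21
Carol -> Ivan -> Frank -> Nora: 4 + 6 + 16 = 26
Carol -> Ivan -> Frank -> Judy -> Heidi -> Nora: 4 + 6 + 1 + 10 + 4 = 25
Carol -> Bob -> Ivan -> Dave -> Heidi -> Nora: 4 + 2 + 5 + 8 + 4 = 23
Shortest: 7.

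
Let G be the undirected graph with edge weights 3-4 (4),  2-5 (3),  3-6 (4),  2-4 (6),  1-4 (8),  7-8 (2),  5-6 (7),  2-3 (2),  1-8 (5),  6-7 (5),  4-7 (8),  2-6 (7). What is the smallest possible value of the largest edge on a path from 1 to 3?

Checking several routes:
1→8→7→6→5→2→4→3: max(5, 2, 5, 7, 3, 6, 4) = 7
1→8→7→6→2→4→3: max(5, 2, 5, 7, 6, 4) = 7
1→8→7→6→2→3: max(5, 2, 5, 7, 2) = 7
1→8→7→6→3: max(5, 2, 5, 4) = 5
1→8→7→6→5→2→3: max(5, 2, 5, 7, 3, 2) = 7
Best route has worst link 5.

5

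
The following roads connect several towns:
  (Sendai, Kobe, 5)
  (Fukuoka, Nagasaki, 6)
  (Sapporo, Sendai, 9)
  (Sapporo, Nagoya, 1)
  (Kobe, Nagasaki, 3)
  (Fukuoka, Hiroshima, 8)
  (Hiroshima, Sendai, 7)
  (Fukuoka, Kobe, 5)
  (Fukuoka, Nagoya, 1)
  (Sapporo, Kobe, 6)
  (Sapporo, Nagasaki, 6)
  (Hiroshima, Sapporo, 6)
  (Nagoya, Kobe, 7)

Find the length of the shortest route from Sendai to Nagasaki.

Comparing a few candidate routes:
Sendai - Kobe - Nagasaki: 5 + 3 = 8
Sendai - Kobe - Fukuoka - Nagasaki: 5 + 5 + 6 = 16
Sendai - Kobe - Sapporo - Nagasaki: 5 + 6 + 6 = 17
Sendai - Sapporo - Nagasaki: 9 + 6 = 15
Sendai - Sapporo - Nagoya - Fukuoka - Nagasaki: 9 + 1 + 1 + 6 = 17
Shortest: 8.

8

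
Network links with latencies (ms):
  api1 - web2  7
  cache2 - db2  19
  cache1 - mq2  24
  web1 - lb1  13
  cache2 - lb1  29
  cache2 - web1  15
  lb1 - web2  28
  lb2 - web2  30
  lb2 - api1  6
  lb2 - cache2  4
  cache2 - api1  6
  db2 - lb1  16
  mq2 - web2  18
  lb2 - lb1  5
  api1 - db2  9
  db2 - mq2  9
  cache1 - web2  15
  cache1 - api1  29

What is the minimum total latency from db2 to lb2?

15

Checking several routes:
db2 -> api1 -> lb2: 9 + 6 = 15
db2 -> lb1 -> lb2: 16 + 5 = 21
db2 -> api1 -> cache2 -> lb2: 9 + 6 + 4 = 19
The minimum is 15 ms.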